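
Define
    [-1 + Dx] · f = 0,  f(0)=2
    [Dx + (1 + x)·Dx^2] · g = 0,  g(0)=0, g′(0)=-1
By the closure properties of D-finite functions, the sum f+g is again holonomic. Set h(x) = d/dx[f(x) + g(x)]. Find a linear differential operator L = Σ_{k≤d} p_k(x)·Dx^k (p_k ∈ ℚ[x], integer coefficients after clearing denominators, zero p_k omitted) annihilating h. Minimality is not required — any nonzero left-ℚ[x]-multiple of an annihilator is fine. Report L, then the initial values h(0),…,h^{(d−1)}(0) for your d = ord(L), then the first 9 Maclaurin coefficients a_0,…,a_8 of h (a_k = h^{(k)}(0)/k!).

L = (-3 - x) + (1 - 2·x - x^2)·Dx + (2 + 3·x + x^2)·Dx^2  (order 2).
h: a_k = 1, 3, 0, 4/3, -11/12, 61/60, -359/360, 2521/2520, -20159/20160, …
ICs: h(0) = 1, h′(0) = 3.

f: a_k = 2, 2, 1, 1/3, 1/12, 1/60, 1/360, 1/2520, 1/20160, …
g: a_k = 0, -1, 1/2, -1/3, 1/4, -1/5, 1/6, -1/7, 1/8, …
h₀=f+g: left-lcm gives L₀, ord ≤ 3.
h₀' ⇒ L via d/dx closure of L₀.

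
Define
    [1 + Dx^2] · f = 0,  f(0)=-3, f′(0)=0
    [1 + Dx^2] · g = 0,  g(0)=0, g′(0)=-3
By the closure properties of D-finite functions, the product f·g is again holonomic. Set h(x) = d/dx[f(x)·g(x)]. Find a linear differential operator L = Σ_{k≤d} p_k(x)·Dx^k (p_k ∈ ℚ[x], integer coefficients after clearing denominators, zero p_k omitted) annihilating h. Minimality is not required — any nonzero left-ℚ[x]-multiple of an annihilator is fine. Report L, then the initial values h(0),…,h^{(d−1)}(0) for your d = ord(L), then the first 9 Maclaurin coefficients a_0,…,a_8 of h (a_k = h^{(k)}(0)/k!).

f: a_k = -3, 0, 3/2, 0, -1/8, 0, 1/240, 0, -1/13440, …
g: a_k = 0, -3, 0, 1/2, 0, -1/40, 0, 1/1680, 0, …
Sym-product of L_f,L_g gives L₀ (≤ ord 4).
h₀' ⇒ L via d/dx closure of L₀.
L = 4 + Dx^2  (order 2).
h: a_k = 9, 0, -18, 0, 6, 0, -4/5, 0, 2/35, …
ICs: h(0) = 9, h′(0) = 0.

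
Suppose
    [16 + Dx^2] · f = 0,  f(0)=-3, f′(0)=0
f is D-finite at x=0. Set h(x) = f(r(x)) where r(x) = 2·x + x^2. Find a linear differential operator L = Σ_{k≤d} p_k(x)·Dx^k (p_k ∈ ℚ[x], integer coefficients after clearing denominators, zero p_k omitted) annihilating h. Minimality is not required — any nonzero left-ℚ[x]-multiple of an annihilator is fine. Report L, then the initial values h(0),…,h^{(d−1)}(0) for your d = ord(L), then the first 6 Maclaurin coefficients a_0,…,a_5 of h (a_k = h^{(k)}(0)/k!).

f: a_k = -3, 0, 24, 0, -32, 0, …
h₀=f(r): pull back L_f along r ⇒ L₀.
L = (64 + 192·x + 192·x^2 + 64·x^3) - Dx + (1 + x)·Dx^2  (order 2).
h: a_k = -3, 0, 96, 96, -488, -1024, …
ICs: h(0) = -3, h′(0) = 0.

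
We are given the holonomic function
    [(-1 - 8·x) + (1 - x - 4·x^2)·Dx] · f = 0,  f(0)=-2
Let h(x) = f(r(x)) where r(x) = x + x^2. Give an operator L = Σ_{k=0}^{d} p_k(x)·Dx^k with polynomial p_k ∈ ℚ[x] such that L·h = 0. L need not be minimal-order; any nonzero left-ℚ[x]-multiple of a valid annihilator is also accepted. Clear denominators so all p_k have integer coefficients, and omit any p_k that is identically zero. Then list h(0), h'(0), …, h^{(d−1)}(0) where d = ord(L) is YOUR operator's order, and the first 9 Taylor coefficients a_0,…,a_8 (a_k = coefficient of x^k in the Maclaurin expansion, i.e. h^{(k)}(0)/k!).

f: a_k = -2, -2, -10, -18, -58, -130, -362, -882, -2330, …
Change of var in L_f (x↦r) gives L₀.
L = (1 + 10·x + 24·x^2 + 16·x^3) + (-1 + x + 5·x^2 + 8·x^3 + 4·x^4)·Dx  (order 1).
h: a_k = -2, -2, -12, -38, -122, -416, -1378, -4586, -15292, …
ICs: h(0) = -2.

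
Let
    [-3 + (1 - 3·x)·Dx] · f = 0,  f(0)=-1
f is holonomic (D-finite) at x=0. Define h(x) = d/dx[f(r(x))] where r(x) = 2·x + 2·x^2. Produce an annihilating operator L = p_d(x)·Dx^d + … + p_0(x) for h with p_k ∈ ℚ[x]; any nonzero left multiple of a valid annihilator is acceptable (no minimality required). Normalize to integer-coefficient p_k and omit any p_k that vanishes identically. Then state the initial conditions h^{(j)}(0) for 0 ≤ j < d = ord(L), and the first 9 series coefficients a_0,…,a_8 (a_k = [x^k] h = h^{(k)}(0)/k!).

f: a_k = -1, -3, -9, -27, -81, -243, -729, -2187, -6561, …
h₀=f(r): pull back L_f along r ⇒ L₀.
Derive L from L₀ (diff closure).
L = (14 + 36·x + 36·x^2) + (-1 + 4·x + 18·x^2 + 12·x^3)·Dx  (order 1).
h: a_k = -6, -84, -864, -7920, -68040, -561168, -4499712, -35344512, -273287520, …
ICs: h(0) = -6.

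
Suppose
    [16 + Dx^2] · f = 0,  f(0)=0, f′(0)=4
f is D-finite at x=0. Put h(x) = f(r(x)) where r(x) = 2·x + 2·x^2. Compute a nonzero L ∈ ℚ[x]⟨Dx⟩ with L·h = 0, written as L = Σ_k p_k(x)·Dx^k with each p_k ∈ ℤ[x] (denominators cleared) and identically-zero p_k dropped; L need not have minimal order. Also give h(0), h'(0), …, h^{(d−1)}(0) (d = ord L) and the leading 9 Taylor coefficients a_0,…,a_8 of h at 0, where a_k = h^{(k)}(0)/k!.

L = (64 + 384·x + 768·x^2 + 512·x^3) - 2·Dx + (1 + 2·x)·Dx^2  (order 2).
h: a_k = 0, 8, 8, -256/3, -256, 256/15, 1280, 729088/315, -8192/45, …
ICs: h(0) = 0, h′(0) = 8.

f: a_k = 0, 4, 0, -32/3, 0, 128/15, 0, -1024/315, 0, …
Change of var in L_f (x↦r) gives L₀.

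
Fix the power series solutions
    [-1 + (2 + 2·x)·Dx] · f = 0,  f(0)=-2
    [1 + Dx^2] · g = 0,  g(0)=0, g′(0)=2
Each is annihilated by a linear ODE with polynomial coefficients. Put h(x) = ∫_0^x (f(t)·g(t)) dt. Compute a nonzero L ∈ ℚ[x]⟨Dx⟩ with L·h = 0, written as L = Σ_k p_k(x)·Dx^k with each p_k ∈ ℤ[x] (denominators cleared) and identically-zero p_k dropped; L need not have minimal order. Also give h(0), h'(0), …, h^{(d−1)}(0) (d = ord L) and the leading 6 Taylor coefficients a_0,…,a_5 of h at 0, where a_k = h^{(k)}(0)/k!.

L = (7 + 8·x + 4·x^2)·Dx + (-4 - 4·x)·Dx^2 + (4 + 8·x + 4·x^2)·Dx^3  (order 3).
h: a_k = 0, 0, -2, -2/3, 7/24, 1/60, …
ICs: h(0) = 0, h′(0) = 0, h′′(0) = -4.

f: a_k = -2, -1, 1/4, -1/8, 5/64, -7/128, …
g: a_k = 0, 2, 0, -1/3, 0, 1/60, …
Product ⇒ symmetric product L₀, ord ≤ 2.
h=∫₀ˣh₀: take L = L₀·Dx.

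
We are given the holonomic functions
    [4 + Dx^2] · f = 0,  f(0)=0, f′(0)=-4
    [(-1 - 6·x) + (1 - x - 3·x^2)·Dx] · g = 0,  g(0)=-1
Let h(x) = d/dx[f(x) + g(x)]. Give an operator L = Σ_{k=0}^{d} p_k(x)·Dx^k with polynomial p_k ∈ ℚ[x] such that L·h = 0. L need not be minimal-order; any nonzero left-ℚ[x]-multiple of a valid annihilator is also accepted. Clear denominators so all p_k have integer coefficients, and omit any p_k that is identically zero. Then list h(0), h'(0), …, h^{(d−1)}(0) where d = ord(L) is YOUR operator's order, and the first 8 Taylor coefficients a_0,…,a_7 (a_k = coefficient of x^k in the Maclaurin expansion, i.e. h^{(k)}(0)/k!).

f: a_k = 0, -4, 0, 8/3, 0, -8/15, 0, 16/315, …
g: a_k = -1, -1, -4, -7, -19, -40, -97, -217, …
Weyl lclm of L_f,L_g ⇒ L₀ (ord ≤ 3).
h₀' ⇒ L via d/dx closure of L₀.
L = (976 + 5056·x + 17104·x^2 + 11760·x^3 + 18720·x^4 + 3888·x^5 + 3888·x^6) + (-92 - 516·x + 372·x^2 + 1232·x^3 + 2280·x^4 + 3240·x^5 + 1512·x^6 + 1296·x^7)·Dx + (244 + 1264·x + 4276·x^2 + 2940·x^3 + 4680·x^4 + 972·x^5 + 972·x^6)·Dx^2 + (-23 - 129·x + 93·x^2 + 308·x^3 + 570·x^4 + 810·x^5 + 378·x^6 + 324·x^7)·Dx^3  (order 3).
h: a_k = -5, -8, -13, -76, -608/3, -582, -68339/45, -4064, …
ICs: h(0) = -5, h′(0) = -8, h′′(0) = -26.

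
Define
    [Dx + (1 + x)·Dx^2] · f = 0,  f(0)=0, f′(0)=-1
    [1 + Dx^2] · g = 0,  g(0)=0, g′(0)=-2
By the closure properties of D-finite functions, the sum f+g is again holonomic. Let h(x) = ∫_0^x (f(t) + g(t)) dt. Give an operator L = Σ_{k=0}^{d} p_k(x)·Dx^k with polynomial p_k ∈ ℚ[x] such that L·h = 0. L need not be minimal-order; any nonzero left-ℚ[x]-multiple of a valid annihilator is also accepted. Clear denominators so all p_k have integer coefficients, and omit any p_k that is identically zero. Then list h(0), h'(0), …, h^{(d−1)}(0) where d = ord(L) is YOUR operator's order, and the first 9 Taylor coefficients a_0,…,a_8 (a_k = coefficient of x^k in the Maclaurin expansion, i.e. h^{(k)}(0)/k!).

L = (7 + 2·x + x^2)·Dx^2 + (3 + 5·x + 3·x^2 + x^3)·Dx^3 + (7 + 2·x + x^2)·Dx^4 + (3 + 5·x + 3·x^2 + x^3)·Dx^5  (order 5).
h: a_k = 0, 0, -3/2, 1/6, 0, 1/20, -13/360, 1/42, -359/20160, …
ICs: h(0) = 0, h′(0) = 0, h′′(0) = -3, h′′′(0) = 1, h′′′′(0) = 0.

f: a_k = 0, -1, 1/2, -1/3, 1/4, -1/5, 1/6, -1/7, 1/8, …
g: a_k = 0, -2, 0, 1/3, 0, -1/60, 0, 1/2520, 0, …
Sum ⇒ L₀ = lclm(L_f,L_g) in ℚ(x)⟨Dx⟩.
Integrate: L := L₀·Dx.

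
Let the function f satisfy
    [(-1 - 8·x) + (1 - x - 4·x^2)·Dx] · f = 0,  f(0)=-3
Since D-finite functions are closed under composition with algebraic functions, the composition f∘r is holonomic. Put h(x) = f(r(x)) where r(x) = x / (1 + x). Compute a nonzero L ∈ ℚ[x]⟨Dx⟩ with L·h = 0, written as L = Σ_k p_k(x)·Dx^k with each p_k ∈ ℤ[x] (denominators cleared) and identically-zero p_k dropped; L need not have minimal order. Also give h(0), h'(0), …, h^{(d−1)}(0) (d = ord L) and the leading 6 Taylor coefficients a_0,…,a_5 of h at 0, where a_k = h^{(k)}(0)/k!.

L = (1 + 9·x) + (-1 - 2·x + 3·x^2 + 4·x^3)·Dx  (order 1).
h: a_k = -3, -3, -12, 0, -48, 48, …
ICs: h(0) = -3.

f: a_k = -3, -3, -15, -27, -87, -195, …
f∘r: x↦r, Dx↦Dx/r' in L_f ⇒ L₀.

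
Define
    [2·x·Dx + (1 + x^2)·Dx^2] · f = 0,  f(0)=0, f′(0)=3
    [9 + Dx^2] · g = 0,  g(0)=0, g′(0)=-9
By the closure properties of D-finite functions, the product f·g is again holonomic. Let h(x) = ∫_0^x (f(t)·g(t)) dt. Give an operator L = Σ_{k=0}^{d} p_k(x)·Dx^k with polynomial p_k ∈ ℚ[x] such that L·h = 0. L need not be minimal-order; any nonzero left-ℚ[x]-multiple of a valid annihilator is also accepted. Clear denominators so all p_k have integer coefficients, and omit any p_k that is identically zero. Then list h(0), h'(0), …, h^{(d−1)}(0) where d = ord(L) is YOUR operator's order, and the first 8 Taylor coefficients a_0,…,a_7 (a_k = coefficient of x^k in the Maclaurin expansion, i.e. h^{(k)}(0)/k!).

f: a_k = 0, 3, 0, -1, 0, 3/5, 0, -3/7, …
g: a_k = 0, -9, 0, 27/2, 0, -243/40, 0, 729/560, …
Product ⇒ symmetric product L₀, ord ≤ 4.
∫: right-multiply L₀ by Dx.
L = (1170 + 3834·x^2 + 4779·x^4 + 2916·x^6 + 729·x^8)·Dx + (396·x + 1044·x^3 + 972·x^5 + 324·x^7)·Dx^2 + (220 + 768·x^2 + 1026·x^4 + 648·x^6 + 162·x^8)·Dx^3 + (44·x + 116·x^3 + 108·x^5 + 36·x^7)·Dx^4 + (10 + 38·x^2 + 55·x^4 + 36·x^6 + 9·x^8)·Dx^5  (order 5).
h: a_k = 0, 0, 0, -9, 0, 99/10, 0, -297/56, …
ICs: h(0) = 0, h′(0) = 0, h′′(0) = 0, h′′′(0) = -54, h′′′′(0) = 0.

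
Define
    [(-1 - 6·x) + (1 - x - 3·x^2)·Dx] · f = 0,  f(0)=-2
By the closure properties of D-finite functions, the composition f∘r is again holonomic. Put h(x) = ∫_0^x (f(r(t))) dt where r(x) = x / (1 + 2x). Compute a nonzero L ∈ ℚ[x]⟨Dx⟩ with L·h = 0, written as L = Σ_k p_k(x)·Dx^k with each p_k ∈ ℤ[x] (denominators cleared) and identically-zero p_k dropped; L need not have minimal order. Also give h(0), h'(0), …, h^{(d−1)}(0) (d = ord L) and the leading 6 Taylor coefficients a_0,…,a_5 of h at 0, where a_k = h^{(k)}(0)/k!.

L = (1 + 8·x)·Dx + (-1 - 5·x - 5·x^2 + 2·x^3)·Dx^2  (order 2).
h: a_k = 0, -2, -1, -4/3, 5/2, -34/5, …
ICs: h(0) = 0, h′(0) = -2.

f: a_k = -2, -2, -8, -14, -38, -80, …
h₀=f(r): pull back L_f along r ⇒ L₀.
h=∫h₀ ⇒ L = L₀·Dx.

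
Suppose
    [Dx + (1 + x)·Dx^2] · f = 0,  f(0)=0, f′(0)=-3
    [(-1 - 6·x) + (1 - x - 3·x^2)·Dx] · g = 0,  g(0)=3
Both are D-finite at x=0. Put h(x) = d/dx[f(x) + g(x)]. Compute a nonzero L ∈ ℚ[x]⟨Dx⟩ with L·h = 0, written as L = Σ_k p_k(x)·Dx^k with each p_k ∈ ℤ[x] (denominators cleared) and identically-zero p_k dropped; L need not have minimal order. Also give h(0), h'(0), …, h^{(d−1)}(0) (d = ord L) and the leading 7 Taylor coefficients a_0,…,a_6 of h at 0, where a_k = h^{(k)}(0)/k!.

f: a_k = 0, -3, 3/2, -1, 3/4, -3/5, 1/2, …
g: a_k = 3, 3, 12, 21, 57, 120, 291, …
Weyl lclm of L_f,L_g ⇒ L₀ (ord ≤ 3).
h₀' ⇒ L via d/dx closure of L₀.
L = (-58 - 350·x - 636·x^2 - 756·x^3 - 324·x^4) + (-40 - 364·x - 976·x^2 - 1632·x^3 - 1530·x^4 - 540·x^5)·Dx + (9 + 31·x + 27·x^2 - 115·x^3 - 345·x^4 - 333·x^5 - 108·x^6)·Dx^2  (order 2).
h: a_k = 0, 27, 60, 231, 597, 1749, 4554, …
ICs: h(0) = 0, h′(0) = 27.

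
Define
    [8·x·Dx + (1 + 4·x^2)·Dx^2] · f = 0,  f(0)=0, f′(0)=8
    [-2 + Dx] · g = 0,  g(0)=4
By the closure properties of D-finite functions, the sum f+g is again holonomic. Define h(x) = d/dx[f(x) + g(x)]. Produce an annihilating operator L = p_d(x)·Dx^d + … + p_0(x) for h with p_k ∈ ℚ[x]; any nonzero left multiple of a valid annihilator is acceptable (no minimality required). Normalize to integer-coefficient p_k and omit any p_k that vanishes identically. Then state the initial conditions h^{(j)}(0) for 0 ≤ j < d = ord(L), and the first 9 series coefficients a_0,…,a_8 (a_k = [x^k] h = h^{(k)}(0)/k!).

f: a_k = 0, 8, 0, -32/3, 0, 128/5, 0, -512/7, 0, …
g: a_k = 4, 8, 8, 16/3, 8/3, 16/15, 16/45, 32/315, 8/315, …
Sum ⇒ L₀ = lclm(L_f,L_g) in ℚ(x)⟨Dx⟩.
Differentiate: ansatz ord ≤ ord L₀ ⇒ L.
L = (8 - 32·x - 32·x^2) + (-6 + 12·x + 8·x^2 - 16·x^3)·Dx + (1 + 2·x + 4·x^2 + 8·x^3)·Dx^2  (order 2).
h: a_k = 16, 16, -16, 32/3, 400/3, 32/15, -23008/45, 64/315, 645136/315, …
ICs: h(0) = 16, h′(0) = 16.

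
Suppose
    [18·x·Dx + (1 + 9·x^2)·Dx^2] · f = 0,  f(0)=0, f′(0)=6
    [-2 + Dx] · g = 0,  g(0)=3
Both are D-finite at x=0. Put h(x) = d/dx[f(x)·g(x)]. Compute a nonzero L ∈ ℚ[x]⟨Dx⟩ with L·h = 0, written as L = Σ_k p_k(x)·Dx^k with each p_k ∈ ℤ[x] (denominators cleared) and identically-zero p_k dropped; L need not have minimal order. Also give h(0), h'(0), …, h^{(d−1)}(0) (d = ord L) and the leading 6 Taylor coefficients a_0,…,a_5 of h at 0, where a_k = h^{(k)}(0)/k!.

L = (-14 - 72·x + 558·x^2 - 648·x^3 + 324·x^4) + (5 + 54·x - 315·x^2 + 486·x^3 - 324·x^4)·Dx + (1 - 9·x + 18·x^2 - 81·x^3 + 81·x^4)·Dx^2  (order 2).
h: a_k = 18, 72, -54, -336, 978, 3096, …
ICs: h(0) = 18, h′(0) = 72.

f: a_k = 0, 6, 0, -18, 0, 486/5, …
g: a_k = 3, 6, 6, 4, 2, 4/5, …
h₀=f·g: eliminate ⇒ L₀, order ≤ 2·1.
h=h₀': d/dx-closure on L₀ ⇒ L.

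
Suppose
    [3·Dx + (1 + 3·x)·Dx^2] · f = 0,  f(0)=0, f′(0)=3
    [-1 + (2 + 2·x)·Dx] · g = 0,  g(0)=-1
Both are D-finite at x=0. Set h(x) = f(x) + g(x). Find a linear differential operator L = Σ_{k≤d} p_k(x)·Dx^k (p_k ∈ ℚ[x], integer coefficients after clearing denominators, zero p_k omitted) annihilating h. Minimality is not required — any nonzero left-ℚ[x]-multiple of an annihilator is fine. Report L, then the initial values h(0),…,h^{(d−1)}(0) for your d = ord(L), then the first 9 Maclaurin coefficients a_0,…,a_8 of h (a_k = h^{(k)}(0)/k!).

L = (27 + 9·x)·Dx + (69 + 126·x + 45·x^2)·Dx^2 + (10 + 46·x + 54·x^2 + 18·x^3)·Dx^3  (order 3).
h: a_k = -1, 5/2, -35/8, 143/16, -2587/128, 62173/1280, -124395/1024, 4478745/14336, -26873427/32768, …
ICs: h(0) = -1, h′(0) = 5/2, h′′(0) = -35/4.

f: a_k = 0, 3, -9/2, 9, -81/4, 243/5, -243/2, 2187/7, -6561/8, …
g: a_k = -1, -1/2, 1/8, -1/16, 5/128, -7/256, 21/1024, -33/2048, 429/32768, …
Sum ⇒ L₀ = lclm(L_f,L_g) in ℚ(x)⟨Dx⟩.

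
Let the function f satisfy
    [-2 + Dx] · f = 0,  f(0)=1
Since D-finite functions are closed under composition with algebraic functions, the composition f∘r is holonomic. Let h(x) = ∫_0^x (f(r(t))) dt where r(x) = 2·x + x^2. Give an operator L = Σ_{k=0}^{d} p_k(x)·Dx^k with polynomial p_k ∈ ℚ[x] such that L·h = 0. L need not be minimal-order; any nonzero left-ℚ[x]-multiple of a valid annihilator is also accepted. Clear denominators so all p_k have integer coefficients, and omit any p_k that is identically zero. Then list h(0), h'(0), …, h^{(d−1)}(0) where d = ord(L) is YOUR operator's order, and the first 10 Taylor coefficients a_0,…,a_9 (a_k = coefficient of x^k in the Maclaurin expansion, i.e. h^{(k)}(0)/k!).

f: a_k = 1, 2, 2, 4/3, 2/3, 4/15, 4/45, 8/315, 2/315, 4/2835, …
Substitute x→r, Dx→(1/r')Dx; clear ⇒ L₀.
h=∫₀ˣh₀: take L = L₀·Dx.
L = (-4 - 4·x)·Dx + Dx^2  (order 2).
h: a_k = 0, 1, 2, 10/3, 14/3, 86/15, 284/45, 1996/315, 370/63, 14386/2835, …
ICs: h(0) = 0, h′(0) = 1.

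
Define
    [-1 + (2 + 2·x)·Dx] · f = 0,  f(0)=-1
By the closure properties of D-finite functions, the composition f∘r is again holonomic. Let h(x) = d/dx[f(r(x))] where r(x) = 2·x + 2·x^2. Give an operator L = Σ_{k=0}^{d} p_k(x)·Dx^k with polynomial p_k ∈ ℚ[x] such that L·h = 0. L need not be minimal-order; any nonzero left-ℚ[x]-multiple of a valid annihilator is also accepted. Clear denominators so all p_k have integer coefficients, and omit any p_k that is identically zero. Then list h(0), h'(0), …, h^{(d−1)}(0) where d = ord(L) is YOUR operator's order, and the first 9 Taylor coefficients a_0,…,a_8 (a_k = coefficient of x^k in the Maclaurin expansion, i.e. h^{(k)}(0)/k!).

L = 1 + (-1 - 4·x - 6·x^2 - 4·x^3)·Dx  (order 1).
h: a_k = -1, -1, 3/2, -3/2, 5/8, 9/8, -49/16, 61/16, -243/128, …
ICs: h(0) = -1.

f: a_k = -1, -1/2, 1/8, -1/16, 5/128, -7/256, 21/1024, -33/2048, 429/32768, …
Change of var in L_f (x↦r) gives L₀.
Differentiate: ansatz ord ≤ ord L₀ ⇒ L.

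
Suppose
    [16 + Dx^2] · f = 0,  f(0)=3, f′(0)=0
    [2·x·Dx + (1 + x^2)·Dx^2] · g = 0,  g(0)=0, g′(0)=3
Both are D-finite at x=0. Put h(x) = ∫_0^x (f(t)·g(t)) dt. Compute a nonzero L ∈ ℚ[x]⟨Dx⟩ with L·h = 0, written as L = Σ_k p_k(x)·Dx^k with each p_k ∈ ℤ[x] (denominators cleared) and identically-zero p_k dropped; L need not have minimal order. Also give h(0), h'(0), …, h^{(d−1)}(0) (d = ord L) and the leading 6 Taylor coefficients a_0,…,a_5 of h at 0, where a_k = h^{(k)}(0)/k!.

L = (5440 + 19136·x^2 + 25856·x^4 + 16384·x^6 + 4096·x^8)·Dx + (1152·x + 3200·x^3 + 3072·x^5 + 1024·x^7)·Dx^2 + (612 + 2252·x^2 + 3168·x^4 + 2048·x^6 + 512·x^8)·Dx^3 + (72·x + 200·x^3 + 192·x^5 + 64·x^7)·Dx^4 + (17 + 66·x^2 + 97·x^4 + 64·x^6 + 16·x^8)·Dx^5  (order 5).
h: a_k = 0, 0, 9/2, 0, -75/4, 0, …
ICs: h(0) = 0, h′(0) = 0, h′′(0) = 9, h′′′(0) = 0, h′′′′(0) = -450.

f: a_k = 3, 0, -24, 0, 32, 0, …
g: a_k = 0, 3, 0, -1, 0, 3/5, …
Product ⇒ symmetric product L₀, ord ≤ 4.
Integrate: L := L₀·Dx.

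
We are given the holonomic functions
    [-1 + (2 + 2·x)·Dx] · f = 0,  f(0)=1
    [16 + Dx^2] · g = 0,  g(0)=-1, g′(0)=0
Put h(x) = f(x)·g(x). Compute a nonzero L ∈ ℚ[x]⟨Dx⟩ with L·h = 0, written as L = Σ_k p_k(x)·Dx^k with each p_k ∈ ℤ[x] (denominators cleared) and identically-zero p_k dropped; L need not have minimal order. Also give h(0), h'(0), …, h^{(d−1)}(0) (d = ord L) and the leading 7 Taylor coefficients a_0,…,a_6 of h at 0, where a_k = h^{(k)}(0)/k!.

f: a_k = 1, 1/2, -1/8, 1/16, -5/128, 7/256, -21/1024, …
g: a_k = -1, 0, 8, 0, -32/3, 0, 256/45, …
L₀ := L_f ⊗_s L_g (sym. prod.), ord ≤ 2.
L = (67 + 128·x + 64·x^2) + (-4 - 4·x)·Dx + (4 + 8·x + 4·x^2)·Dx^2  (order 2).
h: a_k = -1, -1/2, 65/8, 63/16, -4465/384, -3733/768, 310129/46080, …
ICs: h(0) = -1, h′(0) = -1/2.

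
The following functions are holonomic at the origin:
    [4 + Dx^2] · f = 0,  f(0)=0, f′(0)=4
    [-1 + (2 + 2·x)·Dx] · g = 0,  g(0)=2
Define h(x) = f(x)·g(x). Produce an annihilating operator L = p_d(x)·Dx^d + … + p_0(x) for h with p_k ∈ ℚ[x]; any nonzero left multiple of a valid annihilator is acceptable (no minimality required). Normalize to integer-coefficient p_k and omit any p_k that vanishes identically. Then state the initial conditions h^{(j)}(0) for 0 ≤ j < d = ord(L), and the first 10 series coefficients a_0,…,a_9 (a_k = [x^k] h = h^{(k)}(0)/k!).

L = (19 + 32·x + 16·x^2) + (-4 - 4·x)·Dx + (4 + 8·x + 4·x^2)·Dx^2  (order 2).
h: a_k = 0, 8, 4, -19/3, -13/6, 341/240, 67/160, -7687/40320, -17/16128, -216983/11612160, …
ICs: h(0) = 0, h′(0) = 8.

f: a_k = 0, 4, 0, -8/3, 0, 8/15, 0, -16/315, 0, 8/2835, …
g: a_k = 2, 1, -1/4, 1/8, -5/64, 7/128, -21/512, 33/1024, -429/16384, 715/32768, …
f·g: L₀ = L_f ⊗_s L_g, ord ≤ 2·1.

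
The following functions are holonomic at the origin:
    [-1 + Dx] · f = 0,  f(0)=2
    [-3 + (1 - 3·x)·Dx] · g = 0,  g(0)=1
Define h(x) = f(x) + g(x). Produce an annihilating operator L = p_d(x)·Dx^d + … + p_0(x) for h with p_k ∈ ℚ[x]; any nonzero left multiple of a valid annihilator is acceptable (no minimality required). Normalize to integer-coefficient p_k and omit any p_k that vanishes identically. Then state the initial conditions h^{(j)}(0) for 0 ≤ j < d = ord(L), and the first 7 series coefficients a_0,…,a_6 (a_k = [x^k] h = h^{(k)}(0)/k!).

f: a_k = 2, 2, 1, 1/3, 1/12, 1/60, 1/360, …
g: a_k = 1, 3, 9, 27, 81, 243, 729, …
Sum ⇒ L₀ = lclm(L_f,L_g) in ℚ(x)⟨Dx⟩.
L = (15 + 9·x) + (-17 - 6·x + 9·x^2)·Dx + (2 - 3·x - 9·x^2)·Dx^2  (order 2).
h: a_k = 3, 5, 10, 82/3, 973/12, 14581/60, 262441/360, …
ICs: h(0) = 3, h′(0) = 5.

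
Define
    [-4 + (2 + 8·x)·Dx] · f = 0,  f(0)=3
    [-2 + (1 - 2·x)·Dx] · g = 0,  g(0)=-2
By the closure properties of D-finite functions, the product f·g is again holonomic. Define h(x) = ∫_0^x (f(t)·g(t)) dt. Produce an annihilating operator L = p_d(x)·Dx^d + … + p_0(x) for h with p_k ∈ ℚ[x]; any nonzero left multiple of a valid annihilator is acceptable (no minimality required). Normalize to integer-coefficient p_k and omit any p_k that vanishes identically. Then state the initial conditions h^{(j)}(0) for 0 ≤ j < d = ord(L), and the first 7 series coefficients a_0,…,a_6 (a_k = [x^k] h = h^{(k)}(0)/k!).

f: a_k = 3, 6, -6, 12, -30, 84, -252, …
g: a_k = -2, -4, -8, -16, -32, -64, -128, …
L₀ := L_f ⊗_s L_g (sym. prod.), ord ≤ 1.
h=∫₀ˣh₀: take L = L₀·Dx.
L = (4 + 4·x)·Dx + (-1 - 2·x + 8·x^2)·Dx^2  (order 2).
h: a_k = 0, -6, -12, -12, -24, -132/5, -72, …
ICs: h(0) = 0, h′(0) = -6.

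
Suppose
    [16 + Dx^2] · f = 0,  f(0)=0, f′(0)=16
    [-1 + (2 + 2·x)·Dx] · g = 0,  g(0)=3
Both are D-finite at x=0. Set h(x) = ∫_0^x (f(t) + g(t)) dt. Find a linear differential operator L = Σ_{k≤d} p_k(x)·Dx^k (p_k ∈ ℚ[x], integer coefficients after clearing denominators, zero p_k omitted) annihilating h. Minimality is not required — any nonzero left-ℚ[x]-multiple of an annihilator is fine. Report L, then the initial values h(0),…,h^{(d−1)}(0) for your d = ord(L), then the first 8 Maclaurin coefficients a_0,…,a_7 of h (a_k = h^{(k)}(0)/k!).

L = (-1072 - 2048·x - 1024·x^2)·Dx + (2016 + 6112·x + 6144·x^2 + 2048·x^3)·Dx^2 + (-67 - 128·x - 64·x^2)·Dx^3 + (126 + 382·x + 384·x^2 + 128·x^3)·Dx^4  (order 4).
h: a_k = 0, 3, 35/4, -1/8, -2039/192, -3/128, 131387/23040, -9/1024, …
ICs: h(0) = 0, h′(0) = 3, h′′(0) = 35/2, h′′′(0) = -3/4.

f: a_k = 0, 16, 0, -128/3, 0, 512/15, 0, -4096/315, …
g: a_k = 3, 3/2, -3/8, 3/16, -15/128, 21/256, -63/1024, 99/2048, …
L₀ := lclm(L_f,L_g); ord L₀ ≤ 2+1.
∫: right-multiply L₀ by Dx.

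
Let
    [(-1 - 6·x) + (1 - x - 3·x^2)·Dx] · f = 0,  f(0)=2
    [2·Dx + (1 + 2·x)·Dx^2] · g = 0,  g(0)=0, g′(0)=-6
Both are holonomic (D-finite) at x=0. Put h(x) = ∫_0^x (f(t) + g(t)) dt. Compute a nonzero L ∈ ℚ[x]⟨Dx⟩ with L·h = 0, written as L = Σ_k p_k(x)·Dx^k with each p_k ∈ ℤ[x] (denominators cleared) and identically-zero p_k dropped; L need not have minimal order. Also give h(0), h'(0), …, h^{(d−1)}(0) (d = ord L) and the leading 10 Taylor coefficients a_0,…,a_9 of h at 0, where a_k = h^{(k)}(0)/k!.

L = (74 + 412·x + 948·x^2 + 864·x^3 + 648·x^4)·Dx^2 + (17 + 212·x + 890·x^2 + 1644·x^3 + 1764·x^4 + 1080·x^5)·Dx^3 + (-5 - 27·x - 33·x^2 + 68·x^3 + 276·x^4 + 396·x^5 + 216·x^6)·Dx^4  (order 4).
h: a_k = 0, 2, -2, 14/3, 3/2, 10, 152/15, 226/7, 1327/28, 1112/9, …
ICs: h(0) = 0, h′(0) = 2, h′′(0) = -4, h′′′(0) = 28.

f: a_k = 2, 2, 8, 14, 38, 80, 194, 434, 1016, 2318, …
g: a_k = 0, -6, 6, -8, 12, -96/5, 32, -384/7, 96, -512/3, …
f+g: L₀ = lclm(L_f,L_g), ord ≤ 1+2.
h=∫h₀ ⇒ L = L₀·Dx.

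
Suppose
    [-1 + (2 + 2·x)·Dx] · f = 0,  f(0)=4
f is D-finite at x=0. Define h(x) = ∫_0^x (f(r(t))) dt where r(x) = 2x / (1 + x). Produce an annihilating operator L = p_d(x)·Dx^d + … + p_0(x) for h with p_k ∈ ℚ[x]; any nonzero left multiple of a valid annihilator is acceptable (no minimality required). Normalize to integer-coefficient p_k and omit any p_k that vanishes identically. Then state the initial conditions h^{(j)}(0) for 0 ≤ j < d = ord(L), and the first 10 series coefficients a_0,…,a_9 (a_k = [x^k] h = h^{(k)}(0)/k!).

L = -Dx + (1 + 4·x + 3·x^2)·Dx^2  (order 2).
h: a_k = 0, 4, 2, -2, 5/2, -37/10, 25/4, -327/28, 753/32, -1605/32, …
ICs: h(0) = 0, h′(0) = 4.

f: a_k = 4, 2, -1/2, 1/4, -5/32, 7/64, -21/256, 33/512, -429/8192, 715/16384, …
h₀=f(r): pull back L_f along r ⇒ L₀.
∫: right-multiply L₀ by Dx.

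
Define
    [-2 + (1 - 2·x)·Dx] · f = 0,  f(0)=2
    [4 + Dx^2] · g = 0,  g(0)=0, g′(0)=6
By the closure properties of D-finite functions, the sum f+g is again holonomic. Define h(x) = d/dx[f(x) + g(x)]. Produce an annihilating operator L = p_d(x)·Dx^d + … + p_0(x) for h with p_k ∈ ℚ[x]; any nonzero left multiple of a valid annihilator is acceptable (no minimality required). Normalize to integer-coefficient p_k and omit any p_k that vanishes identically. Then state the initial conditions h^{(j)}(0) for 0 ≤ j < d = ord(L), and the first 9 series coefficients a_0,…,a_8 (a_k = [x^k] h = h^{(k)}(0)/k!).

L = (208 - 64·x + 64·x^2) + (-28 + 72·x - 48·x^2 + 32·x^3)·Dx + (52 - 16·x + 16·x^2)·Dx^2 + (-7 + 18·x - 12·x^2 + 8·x^3)·Dx^3  (order 3).
h: a_k = 10, 16, 36, 128, 324, 768, 26872/15, 4096, 967684/105, …
ICs: h(0) = 10, h′(0) = 16, h′′(0) = 72.

f: a_k = 2, 4, 8, 16, 32, 64, 128, 256, 512, …
g: a_k = 0, 6, 0, -4, 0, 4/5, 0, -8/105, 0, …
Sum ⇒ L₀ = lclm(L_f,L_g) in ℚ(x)⟨Dx⟩.
h₀' ⇒ L via d/dx closure of L₀.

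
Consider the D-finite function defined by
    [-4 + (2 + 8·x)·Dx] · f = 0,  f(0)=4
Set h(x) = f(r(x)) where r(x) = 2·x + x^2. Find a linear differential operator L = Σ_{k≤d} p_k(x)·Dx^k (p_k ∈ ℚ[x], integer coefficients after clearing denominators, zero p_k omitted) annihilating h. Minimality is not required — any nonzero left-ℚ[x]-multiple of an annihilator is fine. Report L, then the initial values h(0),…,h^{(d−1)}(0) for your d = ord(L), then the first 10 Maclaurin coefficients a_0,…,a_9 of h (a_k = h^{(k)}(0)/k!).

L = (-4 - 4·x) + (1 + 8·x + 4·x^2)·Dx  (order 1).
h: a_k = 4, 16, -24, 96, -456, 2400, -13488, 79296, -481704, 2999904, …
ICs: h(0) = 4.

f: a_k = 4, 8, -8, 16, -40, 112, -336, 1056, -3432, 11440, …
Change of var in L_f (x↦r) gives L₀.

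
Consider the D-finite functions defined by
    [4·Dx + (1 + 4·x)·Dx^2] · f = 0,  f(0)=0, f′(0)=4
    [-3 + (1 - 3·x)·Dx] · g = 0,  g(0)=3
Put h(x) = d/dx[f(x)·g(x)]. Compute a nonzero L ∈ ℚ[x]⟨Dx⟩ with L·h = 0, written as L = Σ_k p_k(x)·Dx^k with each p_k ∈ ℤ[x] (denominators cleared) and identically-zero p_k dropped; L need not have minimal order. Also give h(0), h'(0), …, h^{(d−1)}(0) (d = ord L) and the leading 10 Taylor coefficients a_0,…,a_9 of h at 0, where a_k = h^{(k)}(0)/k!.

L = 48 + (1 + 60·x)·Dx + (-1 - x + 12·x^2)·Dx^2  (order 2).
h: a_k = 12, 24, 300, 432, 4692, 23016/5, 326316/5, 950304/35, 30732396/35, -1531832/7, …
ICs: h(0) = 12, h′(0) = 24.

f: a_k = 0, 4, -8, 64/3, -64, 1024/5, -2048/3, 16384/7, -8192, 262144/9, …
g: a_k = 3, 9, 27, 81, 243, 729, 2187, 6561, 19683, 59049, …
Product ⇒ symmetric product L₀, ord ≤ 2.
Differentiate: ansatz ord ≤ ord L₀ ⇒ L.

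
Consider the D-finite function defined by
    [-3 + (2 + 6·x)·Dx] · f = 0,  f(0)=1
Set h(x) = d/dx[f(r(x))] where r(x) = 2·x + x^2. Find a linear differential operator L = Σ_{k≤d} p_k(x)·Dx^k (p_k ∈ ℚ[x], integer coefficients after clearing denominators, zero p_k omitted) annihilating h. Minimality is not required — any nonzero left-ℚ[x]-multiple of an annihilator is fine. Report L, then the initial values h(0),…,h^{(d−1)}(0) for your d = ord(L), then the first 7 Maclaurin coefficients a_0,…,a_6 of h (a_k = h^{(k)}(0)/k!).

f: a_k = 1, 3/2, -9/8, 27/16, -405/128, 1701/256, -15309/1024, …
Substitute x→r, Dx→(1/r')Dx; clear ⇒ L₀.
h=h₀': d/dx-closure on L₀ ⇒ L.
L = -2 + (-1 - 7·x - 9·x^2 - 3·x^3)·Dx  (order 1).
h: a_k = 3, -6, 27, -126, 1215/2, -2997, 30051/2, …
ICs: h(0) = 3.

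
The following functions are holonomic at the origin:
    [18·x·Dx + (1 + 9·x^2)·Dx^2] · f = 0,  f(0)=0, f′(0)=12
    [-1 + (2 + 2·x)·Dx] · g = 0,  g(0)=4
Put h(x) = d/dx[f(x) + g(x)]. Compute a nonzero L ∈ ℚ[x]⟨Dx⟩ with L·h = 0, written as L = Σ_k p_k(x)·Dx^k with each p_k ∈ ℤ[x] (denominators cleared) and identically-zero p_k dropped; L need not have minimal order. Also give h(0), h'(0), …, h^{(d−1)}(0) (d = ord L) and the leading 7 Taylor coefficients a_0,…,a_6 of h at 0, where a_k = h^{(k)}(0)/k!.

L = (-36 - 90·x + 972·x^2 + 486·x^3) + (-75 - 144·x + 1818·x^2 + 3888·x^3 + 1701·x^4)·Dx + (-2 + 70·x + 108·x^2 + 684·x^3 + 1134·x^4 + 486·x^5)·Dx^2  (order 2).
h: a_k = 14, -1, -429/4, -5/8, 62243/64, -63/128, -4478745/512, …
ICs: h(0) = 14, h′(0) = -1.

f: a_k = 0, 12, 0, -36, 0, 972/5, 0, …
g: a_k = 4, 2, -1/2, 1/4, -5/32, 7/64, -21/256, …
h₀=f+g: left-lcm gives L₀, ord ≤ 3.
Derive L from L₀ (diff closure).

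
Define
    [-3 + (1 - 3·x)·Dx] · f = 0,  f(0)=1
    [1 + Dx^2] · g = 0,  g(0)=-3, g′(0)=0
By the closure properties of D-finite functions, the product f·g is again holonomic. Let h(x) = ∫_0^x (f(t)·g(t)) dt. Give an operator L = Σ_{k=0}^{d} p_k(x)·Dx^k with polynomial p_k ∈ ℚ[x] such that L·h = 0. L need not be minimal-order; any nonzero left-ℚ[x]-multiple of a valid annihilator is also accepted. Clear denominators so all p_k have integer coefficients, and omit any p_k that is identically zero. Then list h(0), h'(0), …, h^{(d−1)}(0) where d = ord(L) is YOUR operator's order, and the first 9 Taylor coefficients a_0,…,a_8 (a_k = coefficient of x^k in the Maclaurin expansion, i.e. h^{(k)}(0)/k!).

L = (-1 + 3·x)·Dx + 6·Dx^2 + (-1 + 3·x)·Dx^3  (order 3).
h: a_k = 0, -3, -9/2, -17/2, -153/8, -1837/40, -1837/16, -495989/1680, -495989/640, …
ICs: h(0) = 0, h′(0) = -3, h′′(0) = -9.

f: a_k = 1, 3, 9, 27, 81, 243, 729, 2187, 6561, …
g: a_k = -3, 0, 3/2, 0, -1/8, 0, 1/240, 0, -1/13440, …
f·g: L₀ = L_f ⊗_s L_g, ord ≤ 1·2.
∫: right-multiply L₀ by Dx.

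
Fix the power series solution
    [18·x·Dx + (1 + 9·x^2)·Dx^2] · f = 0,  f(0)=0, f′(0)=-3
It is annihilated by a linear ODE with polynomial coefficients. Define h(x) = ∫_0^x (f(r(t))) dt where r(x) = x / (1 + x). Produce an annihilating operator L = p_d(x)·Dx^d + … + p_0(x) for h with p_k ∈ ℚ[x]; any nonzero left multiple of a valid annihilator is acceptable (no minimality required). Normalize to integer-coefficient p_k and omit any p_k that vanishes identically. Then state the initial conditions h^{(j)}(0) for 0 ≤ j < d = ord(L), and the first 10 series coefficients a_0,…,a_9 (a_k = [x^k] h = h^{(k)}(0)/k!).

f: a_k = 0, -3, 0, 9, 0, -243/5, 0, 2187/7, 0, -2187, …
L₀ from L_f via x↦r, Dx↦r'^{-1}Dx.
Integrate: L := L₀·Dx.
L = (2 + 20·x)·Dx^2 + (1 + 2·x + 10·x^2)·Dx^3  (order 3).
h: a_k = 0, 0, -3/2, 1, 3/2, -24/5, 2/5, 156/7, -249/7, -224/3, …
ICs: h(0) = 0, h′(0) = 0, h′′(0) = -3.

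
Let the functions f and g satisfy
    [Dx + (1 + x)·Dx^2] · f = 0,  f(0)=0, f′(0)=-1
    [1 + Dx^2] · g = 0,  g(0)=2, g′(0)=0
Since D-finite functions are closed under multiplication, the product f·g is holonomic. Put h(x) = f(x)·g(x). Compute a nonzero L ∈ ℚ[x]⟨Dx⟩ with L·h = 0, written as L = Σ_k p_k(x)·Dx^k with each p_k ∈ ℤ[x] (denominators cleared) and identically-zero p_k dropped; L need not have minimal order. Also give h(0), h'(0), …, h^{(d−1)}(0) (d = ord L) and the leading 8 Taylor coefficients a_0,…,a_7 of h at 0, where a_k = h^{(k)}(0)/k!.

f: a_k = 0, -1, 1/2, -1/3, 1/4, -1/5, 1/6, -1/7, …
g: a_k = 2, 0, -1, 0, 1/12, 0, -1/360, 0, …
Product ⇒ symmetric product L₀, ord ≤ 4.
L = (-3 + 6·x + 19·x^2 + 16·x^3 + 4·x^4) + (4 + 20·x + 24·x^2 + 8·x^3)·Dx + (20·x + 42·x^2 + 32·x^3 + 8·x^4)·Dx^2 + (4 + 20·x + 24·x^2 + 8·x^3)·Dx^3 + (3 + 14·x + 23·x^2 + 16·x^3 + 4·x^4)·Dx^4  (order 4).
h: a_k = 0, -2, 1, 1/3, 0, -3/20, 1/8, -31/280, …
ICs: h(0) = 0, h′(0) = -2, h′′(0) = 2, h′′′(0) = 2.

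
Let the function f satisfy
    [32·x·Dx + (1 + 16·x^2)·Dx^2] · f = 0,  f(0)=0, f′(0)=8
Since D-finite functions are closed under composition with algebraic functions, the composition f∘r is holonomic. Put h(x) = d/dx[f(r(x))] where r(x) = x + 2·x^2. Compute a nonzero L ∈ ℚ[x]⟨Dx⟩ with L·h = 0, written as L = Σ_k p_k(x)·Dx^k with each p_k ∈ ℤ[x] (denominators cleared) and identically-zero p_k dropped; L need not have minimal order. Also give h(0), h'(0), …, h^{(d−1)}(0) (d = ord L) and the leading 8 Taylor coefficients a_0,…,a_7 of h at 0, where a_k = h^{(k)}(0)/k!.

L = (-4 + 32·x + 256·x^2 + 768·x^3 + 768·x^4) + (1 + 4·x + 16·x^2 + 128·x^3 + 320·x^4 + 256·x^5)·Dx  (order 1).
h: a_k = 8, 32, -128, -1024, -512, 22528, 81920, -262144, …
ICs: h(0) = 8.

f: a_k = 0, 8, 0, -128/3, 0, 2048/5, 0, -32768/7, …
Change of var in L_f (x↦r) gives L₀.
h=h₀': d/dx-closure on L₀ ⇒ L.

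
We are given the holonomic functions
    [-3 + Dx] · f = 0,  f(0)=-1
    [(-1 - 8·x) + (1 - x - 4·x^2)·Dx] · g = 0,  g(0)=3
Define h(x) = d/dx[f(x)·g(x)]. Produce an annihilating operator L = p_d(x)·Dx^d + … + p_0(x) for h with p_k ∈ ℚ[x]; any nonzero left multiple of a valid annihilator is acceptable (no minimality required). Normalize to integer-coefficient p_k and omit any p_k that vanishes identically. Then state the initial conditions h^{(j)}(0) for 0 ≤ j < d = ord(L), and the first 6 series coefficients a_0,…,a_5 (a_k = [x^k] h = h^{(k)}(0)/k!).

f: a_k = -1, -3, -9/2, -9/2, -27/8, -81/40, …
g: a_k = 3, 3, 15, 27, 87, 195, …
f·g: L₀ = L_f ⊗_s L_g, ord ≤ 1·1.
Differentiate: ansatz ord ≤ ord L₀ ⇒ L.
L = (25 + 48·x - 39·x^2 - 120·x^3 + 144·x^4) + (-4 - x + 33·x^2 + 8·x^3 - 48·x^4)·Dx  (order 1).
h: a_k = -12, -75, -297, -2073/2, -3306, -408177/40, …
ICs: h(0) = -12.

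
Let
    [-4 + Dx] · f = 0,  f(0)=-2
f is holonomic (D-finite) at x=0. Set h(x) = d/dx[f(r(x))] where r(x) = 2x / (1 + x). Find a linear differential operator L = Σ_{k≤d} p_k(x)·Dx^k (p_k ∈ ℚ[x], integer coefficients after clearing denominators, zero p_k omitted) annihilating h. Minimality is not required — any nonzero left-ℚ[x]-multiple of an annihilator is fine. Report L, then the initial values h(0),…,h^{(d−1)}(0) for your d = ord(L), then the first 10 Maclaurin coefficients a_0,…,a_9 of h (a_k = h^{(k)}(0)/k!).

L = (6 - 2·x) + (-1 - 2·x - x^2)·Dx  (order 1).
h: a_k = -16, -96, -176, -64/3, 176, -736/15, -6448/45, 6016/35, -9008/315, -397216/2835, …
ICs: h(0) = -16.

f: a_k = -2, -8, -16, -64/3, -64/3, -256/15, -512/45, -2048/315, -1024/315, -4096/2835, …
Change of var in L_f (x↦r) gives L₀.
Differentiate: ansatz ord ≤ ord L₀ ⇒ L.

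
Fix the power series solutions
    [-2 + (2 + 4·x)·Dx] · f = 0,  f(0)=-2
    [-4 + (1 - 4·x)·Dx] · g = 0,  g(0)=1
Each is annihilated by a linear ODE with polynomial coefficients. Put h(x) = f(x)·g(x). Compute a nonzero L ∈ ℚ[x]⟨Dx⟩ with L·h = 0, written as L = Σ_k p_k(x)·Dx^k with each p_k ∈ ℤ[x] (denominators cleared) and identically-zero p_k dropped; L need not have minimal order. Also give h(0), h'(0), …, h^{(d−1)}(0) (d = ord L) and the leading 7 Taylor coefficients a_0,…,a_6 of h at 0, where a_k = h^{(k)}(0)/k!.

L = (5 + 4·x) + (-1 + 2·x + 8·x^2)·Dx  (order 1).
h: a_k = -2, -10, -39, -157, -2507/4, -10035/4, -80259/8, …
ICs: h(0) = -2.

f: a_k = -2, -2, 1, -1, 5/4, -7/4, 21/8, …
g: a_k = 1, 4, 16, 64, 256, 1024, 4096, …
h₀=f·g: eliminate ⇒ L₀, order ≤ 1·1.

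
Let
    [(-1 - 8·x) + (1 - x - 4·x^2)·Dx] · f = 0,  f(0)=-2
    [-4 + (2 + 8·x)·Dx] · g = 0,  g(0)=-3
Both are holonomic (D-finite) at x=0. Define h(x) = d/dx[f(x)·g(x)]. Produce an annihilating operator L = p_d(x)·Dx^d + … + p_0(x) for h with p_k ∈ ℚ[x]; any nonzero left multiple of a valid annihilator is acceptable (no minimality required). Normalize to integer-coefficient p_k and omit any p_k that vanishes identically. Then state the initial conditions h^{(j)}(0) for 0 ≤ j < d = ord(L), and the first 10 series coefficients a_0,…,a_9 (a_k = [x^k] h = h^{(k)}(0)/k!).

L = (10 + 156·x + 540·x^2 + 800·x^3 + 960·x^4) + (-3 - 19·x - 30·x^2 + 56·x^3 + 352·x^4 + 384·x^5)·Dx  (order 1).
h: a_k = 18, 60, 378, 744, 4290, 6588, 42798, 42864, 422766, 100620, …
ICs: h(0) = 18.

f: a_k = -2, -2, -10, -18, -58, -130, -362, -882, -2330, -5858, …
g: a_k = -3, -6, 6, -12, 30, -84, 252, -792, 2574, -8580, …
Product ⇒ symmetric product L₀, ord ≤ 1.
Differentiate: ansatz ord ≤ ord L₀ ⇒ L.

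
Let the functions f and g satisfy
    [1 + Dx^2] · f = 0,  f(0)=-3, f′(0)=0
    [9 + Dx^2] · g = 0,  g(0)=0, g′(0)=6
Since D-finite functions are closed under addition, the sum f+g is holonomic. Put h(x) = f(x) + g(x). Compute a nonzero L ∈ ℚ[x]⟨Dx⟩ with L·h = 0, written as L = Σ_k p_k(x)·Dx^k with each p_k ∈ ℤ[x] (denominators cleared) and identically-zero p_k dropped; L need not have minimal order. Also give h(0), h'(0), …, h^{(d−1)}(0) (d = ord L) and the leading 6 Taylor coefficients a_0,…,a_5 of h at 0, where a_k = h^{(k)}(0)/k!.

f: a_k = -3, 0, 3/2, 0, -1/8, 0, …
g: a_k = 0, 6, 0, -9, 0, 81/20, …
Weyl lclm of L_f,L_g ⇒ L₀ (ord ≤ 4).
L = 9 + 10·Dx^2 + Dx^4  (order 4).
h: a_k = -3, 6, 3/2, -9, -1/8, 81/20, …
ICs: h(0) = -3, h′(0) = 6, h′′(0) = 3, h′′′(0) = -54.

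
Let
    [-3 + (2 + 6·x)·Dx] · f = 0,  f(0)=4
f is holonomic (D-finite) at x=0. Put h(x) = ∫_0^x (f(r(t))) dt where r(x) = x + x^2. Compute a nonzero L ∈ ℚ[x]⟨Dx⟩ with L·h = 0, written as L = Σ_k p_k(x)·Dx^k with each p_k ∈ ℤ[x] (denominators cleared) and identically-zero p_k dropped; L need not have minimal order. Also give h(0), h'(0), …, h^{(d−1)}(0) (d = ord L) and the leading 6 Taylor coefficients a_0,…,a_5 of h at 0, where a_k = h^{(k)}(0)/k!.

f: a_k = 4, 6, -9/2, 27/4, -405/32, 1701/64, …
h₀=f(r): pull back L_f along r ⇒ L₀.
∫: right-multiply L₀ by Dx.
L = (-3 - 6·x)·Dx + (2 + 6·x + 6·x^2)·Dx^2  (order 2).
h: a_k = 0, 4, 3, 1/2, -9/16, 99/160, …
ICs: h(0) = 0, h′(0) = 4.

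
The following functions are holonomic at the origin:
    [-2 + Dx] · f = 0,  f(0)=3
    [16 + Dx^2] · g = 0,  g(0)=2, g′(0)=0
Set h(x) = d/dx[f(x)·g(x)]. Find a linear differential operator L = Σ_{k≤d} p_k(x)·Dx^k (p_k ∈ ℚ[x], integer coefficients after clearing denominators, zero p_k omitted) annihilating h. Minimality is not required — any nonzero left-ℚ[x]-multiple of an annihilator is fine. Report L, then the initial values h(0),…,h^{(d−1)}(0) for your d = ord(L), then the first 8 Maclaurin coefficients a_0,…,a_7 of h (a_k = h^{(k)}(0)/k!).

f: a_k = 3, 6, 6, 4, 2, 4/5, 4/15, 8/105, …
g: a_k = 2, 0, -16, 0, 64/3, 0, -512/45, 0, …
h₀=f·g: eliminate ⇒ L₀, order ≤ 1·2.
Differentiate: ansatz ord ≤ ord L₀ ⇒ L.
L = 20 - 4·Dx + Dx^2  (order 2).
h: a_k = 12, -72, -264, -112, 328, 1872/5, 464/15, -16864/105, …
ICs: h(0) = 12, h′(0) = -72.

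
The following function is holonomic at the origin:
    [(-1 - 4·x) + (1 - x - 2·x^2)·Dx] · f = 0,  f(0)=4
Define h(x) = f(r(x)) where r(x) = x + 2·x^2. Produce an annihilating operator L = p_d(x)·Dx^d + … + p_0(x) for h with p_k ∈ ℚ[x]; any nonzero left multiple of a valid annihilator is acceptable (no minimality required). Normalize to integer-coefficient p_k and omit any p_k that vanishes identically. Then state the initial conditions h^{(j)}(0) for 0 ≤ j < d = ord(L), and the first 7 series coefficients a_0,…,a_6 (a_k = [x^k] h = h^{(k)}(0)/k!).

f: a_k = 4, 4, 12, 20, 44, 84, 172, …
L₀ from L_f via x↦r, Dx↦r'^{-1}Dx.
L = (1 + 8·x + 24·x^2 + 32·x^3) + (-1 + x + 4·x^2 + 8·x^3 + 8·x^4)·Dx  (order 1).
h: a_k = 4, 4, 20, 68, 212, 676, 2228, …
ICs: h(0) = 4.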